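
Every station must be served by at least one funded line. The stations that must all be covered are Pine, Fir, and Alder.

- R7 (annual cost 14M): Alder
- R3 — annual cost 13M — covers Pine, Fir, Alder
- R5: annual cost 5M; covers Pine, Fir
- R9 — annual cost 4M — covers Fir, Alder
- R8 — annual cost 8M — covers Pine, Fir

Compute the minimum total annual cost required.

Choose R5 and R9: together they cover Pine, Fir, Alder — every station.
Total annual cost: 5 + 4 = 9.
No cover costs less than 9.

9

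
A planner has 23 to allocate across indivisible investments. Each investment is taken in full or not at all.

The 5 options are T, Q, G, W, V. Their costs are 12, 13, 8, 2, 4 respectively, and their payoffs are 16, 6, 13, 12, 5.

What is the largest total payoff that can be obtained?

Q + G + W: cost 13 + 8 + 2 = 23 ≤ 23, payoff 6 + 13 + 12 = 31.
T + W + V: cost 12 + 2 + 4 = 18 ≤ 23, payoff 16 + 12 + 5 = 33.
T + G + W: cost 12 + 8 + 2 = 22 ≤ 23, payoff 16 + 13 + 12 = 41.
Best is T, G, and W with total payoff 41.

41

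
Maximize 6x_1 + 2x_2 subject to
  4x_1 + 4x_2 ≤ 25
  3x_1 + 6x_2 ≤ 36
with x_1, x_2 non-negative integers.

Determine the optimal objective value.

Relaxing integrality, the LP optimum is 37.50 at (x_1,x_2) = (6.25, 0), which is not an integer point.
(x_1,x_2)=(6,0): 4·6+4·0=24≤25, 3·6+6·0=18≤36, objective 36.
(x_1,x_2)=(5,1): 4·5+4·1=24≤25, 3·5+6·1=21≤36, objective 32.
(x_1,x_2)=(5,0): 4·5+4·0=20≤25, 3·5+6·0=15≤36, objective 30.
The best lattice point is (6,0), giving 36.

36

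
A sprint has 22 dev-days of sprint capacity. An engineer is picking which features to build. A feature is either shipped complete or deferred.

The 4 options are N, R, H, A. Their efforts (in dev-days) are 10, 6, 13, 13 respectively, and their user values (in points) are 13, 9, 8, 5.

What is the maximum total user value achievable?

Take N and R: effort 10 + 6 = 16 ≤ 22, user value 13 + 9 = 22.
No other feasible combination does better.

22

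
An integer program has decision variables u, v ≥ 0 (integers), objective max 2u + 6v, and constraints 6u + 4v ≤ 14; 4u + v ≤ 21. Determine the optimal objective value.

Relaxing integrality, the LP optimum is 21.00 at (u,v) = (0, 3.5), which is not an integer point.
(u,v)=(0,3): 6·0+4·3=12≤14, 4·0+1·3=3≤21, objective 18.
(u,v)=(1,2): 6·1+4·2=14≤14, 4·1+1·2=6≤21, objective 14.
(u,v)=(0,2): 6·0+4·2=8≤14, 4·0+1·2=2≤21, objective 12.
No feasible integer point exceeds 18.

18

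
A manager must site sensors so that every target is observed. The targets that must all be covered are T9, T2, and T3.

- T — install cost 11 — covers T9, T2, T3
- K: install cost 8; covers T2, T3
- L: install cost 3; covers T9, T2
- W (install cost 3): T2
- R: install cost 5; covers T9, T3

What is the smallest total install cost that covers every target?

Choose L and R: together they cover T9, T2, T3 — every target.
Total install cost: 3 + 5 = 8.
No cover costs less than 8.

8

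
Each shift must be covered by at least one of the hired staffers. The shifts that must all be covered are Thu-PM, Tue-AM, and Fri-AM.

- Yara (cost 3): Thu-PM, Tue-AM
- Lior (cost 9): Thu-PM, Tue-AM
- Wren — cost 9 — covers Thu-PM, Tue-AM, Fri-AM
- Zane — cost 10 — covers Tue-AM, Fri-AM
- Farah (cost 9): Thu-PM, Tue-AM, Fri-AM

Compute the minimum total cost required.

9

The greedy cost-per-new-shift heuristic would pick Yara and Wren for 12, but a cheaper cover exists.
Wren alone covers Thu-PM, Tue-AM, Fri-AM — every shift.
Total cost: 9.
No cover costs less than 9.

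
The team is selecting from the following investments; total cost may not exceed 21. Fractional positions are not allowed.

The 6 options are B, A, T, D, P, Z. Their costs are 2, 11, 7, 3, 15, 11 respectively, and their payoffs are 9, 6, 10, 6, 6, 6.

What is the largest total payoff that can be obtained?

25

Take B, T, and D: cost 2 + 7 + 3 = 12 ≤ 21, payoff 9 + 10 + 6 = 25.
No feasible combination exceeds this.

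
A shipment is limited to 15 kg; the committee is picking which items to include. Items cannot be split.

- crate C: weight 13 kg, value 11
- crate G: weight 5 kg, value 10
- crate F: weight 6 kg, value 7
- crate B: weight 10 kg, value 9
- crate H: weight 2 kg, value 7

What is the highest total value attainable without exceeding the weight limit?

Take crate G, crate F, and crate H: weight 5 + 6 + 2 = 13 ≤ 15, value 10 + 7 + 7 = 24.
No other feasible combination does better.

24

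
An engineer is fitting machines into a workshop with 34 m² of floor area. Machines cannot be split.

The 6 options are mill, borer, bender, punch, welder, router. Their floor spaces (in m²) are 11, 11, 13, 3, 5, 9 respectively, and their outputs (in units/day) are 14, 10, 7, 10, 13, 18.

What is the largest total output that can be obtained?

55

Allowing fractional choices, the relaxed optimum would be about 60.5, but machines are indivisible.
borer + punch + welder + router: floor space 11 + 3 + 5 + 9 = 28 ≤ 34, output 10 + 10 + 13 + 18 = 51.
mill + punch + welder + router: floor space 11 + 3 + 5 + 9 = 28 ≤ 34, output 14 + 10 + 13 + 18 = 55.
mill + borer + punch + router: floor space 11 + 11 + 3 + 9 = 34 ≤ 34, output 14 + 10 + 10 + 18 = 52.
Best is mill, punch, welder, and router with total output 55.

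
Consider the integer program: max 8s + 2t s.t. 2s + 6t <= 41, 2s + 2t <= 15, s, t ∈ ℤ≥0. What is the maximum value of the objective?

56

(s,t)=(7,0): 2·7+6·0=14≤41, 2·7+2·0=14≤15, objective 56.
(s,t)=(6,1): 2·6+6·1=18≤41, 2·6+2·1=14≤15, objective 50.
(s,t)=(6,0): 2·6+6·0=12≤41, 2·6+2·0=12≤15, objective 48.
No feasible integer point exceeds 56.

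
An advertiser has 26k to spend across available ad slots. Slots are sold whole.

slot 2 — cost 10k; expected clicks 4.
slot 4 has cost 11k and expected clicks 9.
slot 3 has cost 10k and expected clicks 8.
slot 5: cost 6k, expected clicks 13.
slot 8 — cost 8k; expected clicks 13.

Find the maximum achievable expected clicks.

35

Treat it as a binary knapsack problem.
Allowing fractional choices, the relaxed optimum would be about 35.8, but ad slots are indivisible.
slot 4 + slot 5 + slot 8: cost 11 + 6 + 8 = 25 ≤ 26, expected clicks 9 + 13 + 13 = 35.
slot 2 + slot 5 + slot 8: cost 10 + 6 + 8 = 24 ≤ 26, expected clicks 4 + 13 + 13 = 30.
slot 3 + slot 5 + slot 8: cost 10 + 6 + 8 = 24 ≤ 26, expected clicks 8 + 13 + 13 = 34.
Best is slot 4, slot 5, and slot 8 with total expected clicks 35.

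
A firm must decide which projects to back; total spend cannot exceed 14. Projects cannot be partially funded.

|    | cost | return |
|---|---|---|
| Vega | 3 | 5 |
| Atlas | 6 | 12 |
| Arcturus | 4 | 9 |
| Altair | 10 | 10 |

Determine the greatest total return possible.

Atlas + Arcturus: cost 6 + 4 = 10 ≤ 14, return 12 + 9 = 21.
Vega + Atlas + Arcturus: cost 3 + 6 + 4 = 13 ≤ 14, return 5 + 12 + 9 = 26.
Best is Vega, Atlas, and Arcturus with total return 26.

26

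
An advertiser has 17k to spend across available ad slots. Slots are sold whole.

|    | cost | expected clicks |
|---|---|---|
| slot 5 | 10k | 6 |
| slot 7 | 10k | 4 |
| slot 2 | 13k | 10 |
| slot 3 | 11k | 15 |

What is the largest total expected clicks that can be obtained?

15

Allowing fractional choices, the relaxed optimum would be about 19.6, but ad slots are indivisible.
slot 3: cost 11 ≤ 17, expected clicks 15.
slot 2: cost 13 ≤ 17, expected clicks 10.
Best is slot 3 with total expected clicks 15.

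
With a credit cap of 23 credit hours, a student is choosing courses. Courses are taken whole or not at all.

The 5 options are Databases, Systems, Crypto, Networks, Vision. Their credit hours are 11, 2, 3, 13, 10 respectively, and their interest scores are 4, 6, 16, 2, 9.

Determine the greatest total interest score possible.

This is a 0-1 knapsack instance.
Take Systems, Crypto, and Vision: credit hours 2 + 3 + 10 = 15 ≤ 23, interest score 6 + 16 + 9 = 31.
No other feasible combination does better.

31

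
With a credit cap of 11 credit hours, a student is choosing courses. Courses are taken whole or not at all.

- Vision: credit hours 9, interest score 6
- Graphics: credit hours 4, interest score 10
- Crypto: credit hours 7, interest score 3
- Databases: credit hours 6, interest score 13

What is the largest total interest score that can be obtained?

Allowing fractional choices, the relaxed optimum would be about 23.7, but courses are indivisible.
Databases: credit hours 6 ≤ 11, interest score 13.
Graphics + Crypto: credit hours 4 + 7 = 11 ≤ 11, interest score 10 + 3 = 13.
Graphics + Databases: credit hours 4 + 6 = 10 ≤ 11, interest score 10 + 13 = 23.
Best is Graphics and Databases with total interest score 23.

23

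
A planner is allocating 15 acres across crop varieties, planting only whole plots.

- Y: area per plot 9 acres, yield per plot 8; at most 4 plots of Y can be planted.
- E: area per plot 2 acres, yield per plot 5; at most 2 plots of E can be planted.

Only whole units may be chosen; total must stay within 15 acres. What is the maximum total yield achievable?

This is a bounded integer knapsack.
1×Y and 2×E: area 13 ≤ 15, yield 1·8 + 2·5 = 18.
1×Y and 1×E: area 11 ≤ 15, yield 1·8 + 1·5 = 13.
Best is 18.

18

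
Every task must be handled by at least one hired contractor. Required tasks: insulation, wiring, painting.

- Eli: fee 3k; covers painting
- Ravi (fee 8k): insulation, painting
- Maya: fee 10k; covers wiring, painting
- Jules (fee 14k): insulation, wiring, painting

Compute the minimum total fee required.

14

This is an integer covering problem.
The greedy cost-per-new-task heuristic would pick Eli and Jules for 17, but a cheaper cover exists.
Jules alone covers insulation, wiring, painting — every task.
Total fee: 14.
No cover costs less than 14.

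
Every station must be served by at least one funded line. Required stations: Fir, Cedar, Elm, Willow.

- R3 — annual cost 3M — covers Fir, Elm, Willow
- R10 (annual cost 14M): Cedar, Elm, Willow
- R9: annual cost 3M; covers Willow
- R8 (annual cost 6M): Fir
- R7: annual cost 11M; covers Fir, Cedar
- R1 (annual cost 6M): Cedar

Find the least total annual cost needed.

Choose R3 and R1: together they cover Fir, Cedar, Elm, Willow — every station.
Total annual cost: 3 + 6 = 9.
No cover costs less than 9.

9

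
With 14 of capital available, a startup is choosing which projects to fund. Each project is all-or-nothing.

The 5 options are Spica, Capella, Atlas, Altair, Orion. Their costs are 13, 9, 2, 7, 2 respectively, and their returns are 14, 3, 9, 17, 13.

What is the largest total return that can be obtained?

39

Allowing fractional choices, the relaxed optimum would be about 42.2, but projects are indivisible.
Altair + Orion: cost 7 + 2 = 9 ≤ 14, return 17 + 13 = 30.
Atlas + Altair + Orion: cost 2 + 7 + 2 = 11 ≤ 14, return 9 + 17 + 13 = 39.
Best is Atlas, Altair, and Orion with total return 39.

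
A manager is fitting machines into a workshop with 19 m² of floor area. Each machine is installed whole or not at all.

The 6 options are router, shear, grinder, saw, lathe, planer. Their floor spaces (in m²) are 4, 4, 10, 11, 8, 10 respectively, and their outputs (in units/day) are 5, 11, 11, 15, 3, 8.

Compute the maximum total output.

router + shear + saw: floor space 4 + 4 + 11 = 19 ≤ 19, output 5 + 11 + 15 = 31.
router + shear + grinder: floor space 4 + 4 + 10 = 18 ≤ 19, output 5 + 11 + 11 = 27.
Best is router, shear, and saw with total output 31.

31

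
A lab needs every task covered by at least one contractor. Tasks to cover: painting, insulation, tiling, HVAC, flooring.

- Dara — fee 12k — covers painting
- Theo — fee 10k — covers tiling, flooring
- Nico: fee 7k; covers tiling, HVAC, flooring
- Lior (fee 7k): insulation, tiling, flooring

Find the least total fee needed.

26

This is an integer covering problem.
Choose Dara, Nico, and Lior: together they cover painting, insulation, tiling, HVAC, flooring — every task.
Total fee: 12 + 7 + 7 = 26.
No cover costs less than 26.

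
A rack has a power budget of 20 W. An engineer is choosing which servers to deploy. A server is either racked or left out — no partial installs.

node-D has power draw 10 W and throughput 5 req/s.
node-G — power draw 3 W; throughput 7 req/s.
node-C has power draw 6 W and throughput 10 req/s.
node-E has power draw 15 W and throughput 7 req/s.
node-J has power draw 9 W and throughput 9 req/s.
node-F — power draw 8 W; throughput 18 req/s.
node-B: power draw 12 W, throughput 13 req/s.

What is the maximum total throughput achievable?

35

Take node-G, node-C, and node-F: power draw 3 + 6 + 8 = 17 ≤ 20, throughput 7 + 10 + 18 = 35.
No other feasible combination does better.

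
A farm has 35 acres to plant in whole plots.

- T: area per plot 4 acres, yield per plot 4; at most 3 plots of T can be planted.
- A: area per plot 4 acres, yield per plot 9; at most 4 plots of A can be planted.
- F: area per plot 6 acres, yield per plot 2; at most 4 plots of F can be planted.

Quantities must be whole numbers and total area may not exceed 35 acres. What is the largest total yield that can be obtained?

50

This is a bounded integer knapsack.
Take 3×T, 4×A, and 1×F: area 34 ≤ 35, yield 3·4 + 4·9 + 1·2 = 50.
A has the best ratio (9/4) and is taken to its limit of 4; remaining capacity is filled optimally with the others.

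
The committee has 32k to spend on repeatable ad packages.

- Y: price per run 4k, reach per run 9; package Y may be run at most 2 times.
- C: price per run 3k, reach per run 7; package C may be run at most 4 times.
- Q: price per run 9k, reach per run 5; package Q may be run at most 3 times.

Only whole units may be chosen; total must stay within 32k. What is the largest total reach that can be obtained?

51

C has the best ratio (7/3); taking only C gives at most 4×7 = 28 (stopped by the supply cap of 4).
Mixing does better — 2×Y, 4×C, and 1×Q: price 29 ≤ 32, reach 2·9 + 4·7 + 1·5 = 51.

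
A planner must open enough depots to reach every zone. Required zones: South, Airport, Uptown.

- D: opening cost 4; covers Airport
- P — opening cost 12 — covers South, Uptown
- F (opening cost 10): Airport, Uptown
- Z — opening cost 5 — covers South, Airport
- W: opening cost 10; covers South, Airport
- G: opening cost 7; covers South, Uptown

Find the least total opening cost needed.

This is a weighted set-cover instance.
Choose D and G: together they cover South, Airport, Uptown — every zone.
Total opening cost: 4 + 7 = 11.

11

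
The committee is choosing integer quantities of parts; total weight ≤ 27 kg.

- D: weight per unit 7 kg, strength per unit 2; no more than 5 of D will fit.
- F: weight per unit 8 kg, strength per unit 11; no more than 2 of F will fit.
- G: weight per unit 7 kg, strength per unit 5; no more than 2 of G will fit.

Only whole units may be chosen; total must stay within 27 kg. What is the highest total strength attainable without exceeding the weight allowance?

27

This is a bounded integer knapsack.
F has the best ratio (11/8); taking only F gives at most 2×11 = 22 (stopped by the supply cap of 2).
Mixing does better — 2×F and 1×G: weight 23 ≤ 27, strength 2·11 + 1·5 = 27.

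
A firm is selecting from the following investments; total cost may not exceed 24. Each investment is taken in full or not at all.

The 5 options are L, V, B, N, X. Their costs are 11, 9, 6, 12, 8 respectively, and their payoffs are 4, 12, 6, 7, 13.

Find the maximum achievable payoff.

V + B + X: cost 9 + 6 + 8 = 23 ≤ 24, payoff 12 + 6 + 13 = 31.
V + X: cost 9 + 8 = 17 ≤ 24, payoff 12 + 13 = 25.
N + X: cost 12 + 8 = 20 ≤ 24, payoff 7 + 13 = 20.
Best is V, B, and X with total payoff 31.

31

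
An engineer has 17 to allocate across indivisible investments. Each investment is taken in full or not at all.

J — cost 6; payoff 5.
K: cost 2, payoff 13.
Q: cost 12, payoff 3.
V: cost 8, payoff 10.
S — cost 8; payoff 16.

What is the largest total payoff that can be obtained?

34

This is an integer program with binary decision variables.
Allowing fractional choices, the relaxed optimum would be about 37.8, but investments are indivisible.
J + K + S: cost 6 + 2 + 8 = 16 ≤ 17, payoff 5 + 13 + 16 = 34.
K + S: cost 2 + 8 = 10 ≤ 17, payoff 13 + 16 = 29.
Best is J, K, and S with total payoff 34.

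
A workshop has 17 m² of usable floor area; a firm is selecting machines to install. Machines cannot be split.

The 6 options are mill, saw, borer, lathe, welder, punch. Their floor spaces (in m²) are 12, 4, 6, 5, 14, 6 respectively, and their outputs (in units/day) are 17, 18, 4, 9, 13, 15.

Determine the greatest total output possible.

Take saw, lathe, and punch: floor space 4 + 5 + 6 = 15 ≤ 17, output 18 + 9 + 15 = 42.
No other feasible combination does better.

42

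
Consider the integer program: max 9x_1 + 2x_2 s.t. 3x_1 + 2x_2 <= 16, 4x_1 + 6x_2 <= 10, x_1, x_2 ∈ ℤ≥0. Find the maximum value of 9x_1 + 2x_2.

Relaxing integrality, the LP optimum is 22.50 at (x_1,x_2) = (2.5, 0), which is not an integer point.
(x_1,x_2)=(2,0): 3·2+2·0=6≤16, 4·2+6·0=8≤10, objective 18.
(x_1,x_2)=(1,1): 3·1+2·1=5≤16, 4·1+6·1=10≤10, objective 11.
(x_1,x_2)=(1,0): 3·1+2·0=3≤16, 4·1+6·0=4≤10, objective 9.
No feasible integer point exceeds 18.

18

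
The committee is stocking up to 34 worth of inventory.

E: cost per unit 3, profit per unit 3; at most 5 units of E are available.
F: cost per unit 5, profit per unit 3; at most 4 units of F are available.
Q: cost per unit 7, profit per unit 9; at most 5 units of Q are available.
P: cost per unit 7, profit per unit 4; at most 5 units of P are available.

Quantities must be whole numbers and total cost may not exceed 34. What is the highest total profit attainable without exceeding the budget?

This is a bounded integer knapsack.
Take 2×E and 4×Q: cost 34 ≤ 34, profit 2·3 + 4·9 = 42.
No other integer combination yields more.

42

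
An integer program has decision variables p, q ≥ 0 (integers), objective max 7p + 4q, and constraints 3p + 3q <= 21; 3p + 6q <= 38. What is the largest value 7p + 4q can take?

(p,q)=(7,0) is feasible, giving 49.
(p,q)=(6,1) is feasible, giving 46.
(p,q)=(6,0) is feasible, giving 42.
The best lattice point is (7,0), giving 49.

49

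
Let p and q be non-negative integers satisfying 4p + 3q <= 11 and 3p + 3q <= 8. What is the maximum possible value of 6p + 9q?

(p,q)=(0,2): 4·0+3·2=6≤11, 3·0+3·2=6≤8, objective 18.
(p,q)=(1,1): 4·1+3·1=7≤11, 3·1+3·1=6≤8, objective 15.
The best lattice point is (0,2), giving 18.

18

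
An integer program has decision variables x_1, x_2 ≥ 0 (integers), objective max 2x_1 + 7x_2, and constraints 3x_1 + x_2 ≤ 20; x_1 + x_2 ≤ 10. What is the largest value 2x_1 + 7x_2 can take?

(x_1,x_2)=(0,10): 3·0+1·10=10≤20, 1·0+1·10=10≤10, objective 70.
(x_1,x_2)=(1,9): 3·1+1·9=12≤20, 1·1+1·9=10≤10, objective 65.
(x_1,x_2)=(0,9): 3·0+1·9=9≤20, 1·0+1·9=9≤10, objective 63.
Maximum is 70 at (x_1,x_2)=(0,10).

70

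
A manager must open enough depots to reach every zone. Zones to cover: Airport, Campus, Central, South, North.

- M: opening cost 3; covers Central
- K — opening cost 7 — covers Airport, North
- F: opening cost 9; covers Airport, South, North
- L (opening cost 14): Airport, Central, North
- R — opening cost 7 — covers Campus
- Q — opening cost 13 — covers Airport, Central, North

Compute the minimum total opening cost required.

19

Choose M, F, and R: together they cover Airport, Campus, Central, South, North — every zone.
Total opening cost: 3 + 9 + 7 = 19.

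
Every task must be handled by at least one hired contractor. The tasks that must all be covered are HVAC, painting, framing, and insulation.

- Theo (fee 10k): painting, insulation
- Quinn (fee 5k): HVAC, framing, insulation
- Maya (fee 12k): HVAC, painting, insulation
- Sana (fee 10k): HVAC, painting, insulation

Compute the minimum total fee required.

Choose Theo and Quinn: together they cover HVAC, painting, framing, insulation — every task.
Total fee: 10 + 5 = 15.
No cover costs less than 15.

15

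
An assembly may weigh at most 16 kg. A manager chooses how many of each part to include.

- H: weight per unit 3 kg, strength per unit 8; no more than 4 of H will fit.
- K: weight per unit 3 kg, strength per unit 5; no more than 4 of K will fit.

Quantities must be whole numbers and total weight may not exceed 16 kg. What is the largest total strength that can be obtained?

37

H has the best ratio (8/3); taking only H gives at most 4×8 = 32 (stopped by the supply cap of 4).
Mixing does better — 4×H and 1×K: weight 15 ≤ 16, strength 4·8 + 1·5 = 37.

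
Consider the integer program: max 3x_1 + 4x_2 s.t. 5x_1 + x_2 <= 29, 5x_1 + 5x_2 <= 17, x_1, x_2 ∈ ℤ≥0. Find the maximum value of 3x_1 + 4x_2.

12

Relaxing integrality, the LP optimum is 13.60 at (x_1,x_2) = (0, 3.4), which is not an integer point.
(x_1,x_2)=(0,3): 5·0+1·3=3≤29, 5·0+5·3=15≤17, objective 12.
(x_1,x_2)=(1,2): 5·1+1·2=7≤29, 5·1+5·2=15≤17, objective 11.
(x_1,x_2)=(0,2): 5·0+1·2=2≤29, 5·0+5·2=10≤17, objective 8.
The best lattice point is (0,3), giving 12.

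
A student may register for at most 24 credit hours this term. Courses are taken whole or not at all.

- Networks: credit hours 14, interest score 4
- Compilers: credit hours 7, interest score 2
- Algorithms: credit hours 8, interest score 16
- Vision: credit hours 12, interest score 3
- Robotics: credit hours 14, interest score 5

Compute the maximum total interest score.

21

Take Algorithms and Robotics: credit hours 8 + 14 = 22 ≤ 24, interest score 16 + 5 = 21.
No other feasible combination does better.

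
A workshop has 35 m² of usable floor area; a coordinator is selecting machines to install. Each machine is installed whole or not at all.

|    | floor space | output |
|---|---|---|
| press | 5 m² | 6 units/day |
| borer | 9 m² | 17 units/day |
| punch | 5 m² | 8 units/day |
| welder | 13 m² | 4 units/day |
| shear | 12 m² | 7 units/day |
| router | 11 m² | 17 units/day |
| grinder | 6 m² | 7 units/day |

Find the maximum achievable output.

49

This is a 0-1 knapsack instance.
Allowing fractional choices, the relaxed optimum would be about 53.8, but machines are indivisible.
press + borer + punch + router: floor space 5 + 9 + 5 + 11 = 30 ≤ 35, output 6 + 17 + 8 + 17 = 48.
borer + punch + router + grinder: floor space 9 + 5 + 11 + 6 = 31 ≤ 35, output 17 + 8 + 17 + 7 = 49.
Best is borer, punch, router, and grinder with total output 49.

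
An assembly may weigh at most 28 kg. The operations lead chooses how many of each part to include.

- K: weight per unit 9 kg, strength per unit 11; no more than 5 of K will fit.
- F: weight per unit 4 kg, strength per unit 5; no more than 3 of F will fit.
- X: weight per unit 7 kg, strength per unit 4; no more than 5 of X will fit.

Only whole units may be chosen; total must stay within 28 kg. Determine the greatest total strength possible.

F has the best ratio (5/4); taking only F gives at most 3×5 = 15 (stopped by the supply cap of 3).
Mixing does better — 3×K: weight 27 ≤ 28, strength 3·11 = 33.

33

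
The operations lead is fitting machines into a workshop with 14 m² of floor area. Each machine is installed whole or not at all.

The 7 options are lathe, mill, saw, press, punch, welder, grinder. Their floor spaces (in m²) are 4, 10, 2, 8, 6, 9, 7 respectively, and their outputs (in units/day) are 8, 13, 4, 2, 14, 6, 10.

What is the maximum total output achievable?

26

lathe + saw + punch: floor space 4 + 2 + 6 = 12 ≤ 14, output 8 + 4 + 14 = 26.
lathe + punch: floor space 4 + 6 = 10 ≤ 14, output 8 + 14 = 22.
punch + grinder: floor space 6 + 7 = 13 ≤ 14, output 14 + 10 = 24.
Best is lathe, saw, and punch with total output 26.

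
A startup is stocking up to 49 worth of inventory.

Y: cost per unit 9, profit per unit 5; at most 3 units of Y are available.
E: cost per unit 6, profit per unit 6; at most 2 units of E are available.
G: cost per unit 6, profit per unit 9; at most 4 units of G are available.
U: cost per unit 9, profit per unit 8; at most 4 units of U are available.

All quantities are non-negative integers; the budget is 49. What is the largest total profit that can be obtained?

2×E, 4×G, and 1×U: cost 45 ≤ 49, profit 2·6 + 4·9 + 1·8 = 56.
1×E, 4×G, and 2×U: cost 48 ≤ 49, profit 1·6 + 4·9 + 2·8 = 58.
Best is 58.

58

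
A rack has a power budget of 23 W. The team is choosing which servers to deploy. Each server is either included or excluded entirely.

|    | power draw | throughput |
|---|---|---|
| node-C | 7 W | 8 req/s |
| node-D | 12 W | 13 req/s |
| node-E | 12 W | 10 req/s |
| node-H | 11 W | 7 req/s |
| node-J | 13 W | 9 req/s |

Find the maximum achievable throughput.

Allowing fractional choices, the relaxed optimum would be about 24.3, but servers are indivisible.
node-C + node-E: power draw 7 + 12 = 19 ≤ 23, throughput 8 + 10 = 18.
node-C + node-D: power draw 7 + 12 = 19 ≤ 23, throughput 8 + 13 = 21.
node-D + node-H: power draw 12 + 11 = 23 ≤ 23, throughput 13 + 7 = 20.
Best is node-C and node-D with total throughput 21.

21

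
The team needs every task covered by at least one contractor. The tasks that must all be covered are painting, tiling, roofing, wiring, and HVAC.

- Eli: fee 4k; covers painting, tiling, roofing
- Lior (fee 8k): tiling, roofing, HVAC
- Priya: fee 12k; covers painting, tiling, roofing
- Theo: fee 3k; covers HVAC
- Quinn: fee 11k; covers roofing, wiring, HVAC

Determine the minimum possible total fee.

15

Choose Eli and Quinn: together they cover painting, tiling, roofing, wiring, HVAC — every task.
Total fee: 4 + 11 = 15.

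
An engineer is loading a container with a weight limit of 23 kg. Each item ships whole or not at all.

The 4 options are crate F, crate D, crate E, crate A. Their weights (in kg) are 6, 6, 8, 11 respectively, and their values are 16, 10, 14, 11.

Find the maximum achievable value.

Take crate F, crate D, and crate E: weight 6 + 6 + 8 = 20 ≤ 23, value 16 + 10 + 14 = 40.
No other feasible combination does better.

40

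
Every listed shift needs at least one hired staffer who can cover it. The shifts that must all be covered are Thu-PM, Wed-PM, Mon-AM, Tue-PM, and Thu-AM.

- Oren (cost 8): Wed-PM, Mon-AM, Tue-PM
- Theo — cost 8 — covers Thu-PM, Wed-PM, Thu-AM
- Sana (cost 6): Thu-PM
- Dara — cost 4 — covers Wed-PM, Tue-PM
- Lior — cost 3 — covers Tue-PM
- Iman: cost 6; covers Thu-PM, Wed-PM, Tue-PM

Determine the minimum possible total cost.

This is a weighted set-cover instance.
The greedy cost-per-new-shift heuristic would pick Dara, Theo, and Oren for 20, but a cheaper cover exists.
Choose Oren and Theo: together they cover Thu-PM, Wed-PM, Mon-AM, Tue-PM, Thu-AM — every shift.
Total cost: 8 + 8 = 16.
No cover costs less than 16.

16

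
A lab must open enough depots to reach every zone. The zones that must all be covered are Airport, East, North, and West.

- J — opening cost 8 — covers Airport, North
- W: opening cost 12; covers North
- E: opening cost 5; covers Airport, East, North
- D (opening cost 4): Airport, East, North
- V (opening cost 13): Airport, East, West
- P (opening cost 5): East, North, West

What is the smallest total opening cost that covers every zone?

9

Choose D and P: together they cover Airport, East, North, West — every zone.
Total opening cost: 4 + 5 = 9.
No cover costs less than 9.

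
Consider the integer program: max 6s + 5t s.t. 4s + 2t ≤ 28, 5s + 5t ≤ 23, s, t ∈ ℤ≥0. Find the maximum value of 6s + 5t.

Relaxing integrality, the LP optimum is 27.60 at (s,t) = (4.6, 0), which is not an integer point.
(s,t)=(4,0): 4·4+2·0=16≤28, 5·4+5·0=20≤23, objective 24.
(s,t)=(3,1): 4·3+2·1=14≤28, 5·3+5·1=20≤23, objective 23.
No feasible integer point exceeds 24.

24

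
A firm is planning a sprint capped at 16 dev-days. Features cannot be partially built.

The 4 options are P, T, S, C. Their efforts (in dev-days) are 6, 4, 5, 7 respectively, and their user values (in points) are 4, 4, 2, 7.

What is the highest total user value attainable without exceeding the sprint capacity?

This is an integer program with binary decision variables.
Allowing fractional choices, the relaxed optimum would be about 14.3, but features are indivisible.
P + C: effort 6 + 7 = 13 ≤ 16, user value 4 + 7 = 11.
T + S + C: effort 4 + 5 + 7 = 16 ≤ 16, user value 4 + 2 + 7 = 13.
T + C: effort 4 + 7 = 11 ≤ 16, user value 4 + 7 = 11.
Best is T, S, and C with total user value 13.

13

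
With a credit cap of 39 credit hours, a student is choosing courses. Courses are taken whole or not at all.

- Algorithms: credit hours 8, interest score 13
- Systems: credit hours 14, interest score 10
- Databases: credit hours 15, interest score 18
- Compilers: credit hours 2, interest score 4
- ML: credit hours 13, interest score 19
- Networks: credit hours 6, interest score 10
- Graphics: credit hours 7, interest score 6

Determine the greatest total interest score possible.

Allowing fractional choices, the relaxed optimum would be about 58.0, but courses are indivisible.
Algorithms + Databases + Compilers + ML: credit hours 8 + 15 + 2 + 13 = 38 ≤ 39, interest score 13 + 18 + 4 + 19 = 54.
Algorithms + Compilers + ML + Networks + Graphics: credit hours 8 + 2 + 13 + 6 + 7 = 36 ≤ 39, interest score 13 + 4 + 19 + 10 + 6 = 52.
Best is Algorithms, Databases, Compilers, and ML with total interest score 54.

54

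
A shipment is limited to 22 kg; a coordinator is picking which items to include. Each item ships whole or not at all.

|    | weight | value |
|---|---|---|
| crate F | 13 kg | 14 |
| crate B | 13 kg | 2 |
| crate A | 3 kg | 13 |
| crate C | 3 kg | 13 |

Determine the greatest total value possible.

40

Allowing fractional choices, the relaxed optimum would be about 40.5, but items are indivisible.
crate F + crate A + crate C: weight 13 + 3 + 3 = 19 ≤ 22, value 14 + 13 + 13 = 40.
crate B + crate A + crate C: weight 13 + 3 + 3 = 19 ≤ 22, value 2 + 13 + 13 = 28.
Best is crate F, crate A, and crate C with total value 40.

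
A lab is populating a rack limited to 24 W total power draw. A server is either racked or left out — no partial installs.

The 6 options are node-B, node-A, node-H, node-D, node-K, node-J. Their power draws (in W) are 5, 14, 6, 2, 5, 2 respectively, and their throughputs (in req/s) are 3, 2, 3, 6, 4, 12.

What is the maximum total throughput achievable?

28

node-B + node-D + node-K + node-J: power draw 5 + 2 + 5 + 2 = 14 ≤ 24, throughput 3 + 6 + 4 + 12 = 25.
node-H + node-D + node-K + node-J: power draw 6 + 2 + 5 + 2 = 15 ≤ 24, throughput 3 + 6 + 4 + 12 = 25.
node-B + node-H + node-D + node-K + node-J: power draw 5 + 6 + 2 + 5 + 2 = 20 ≤ 24, throughput 3 + 3 + 6 + 4 + 12 = 28.
Best is node-B, node-H, node-D, node-K, and node-J with total throughput 28.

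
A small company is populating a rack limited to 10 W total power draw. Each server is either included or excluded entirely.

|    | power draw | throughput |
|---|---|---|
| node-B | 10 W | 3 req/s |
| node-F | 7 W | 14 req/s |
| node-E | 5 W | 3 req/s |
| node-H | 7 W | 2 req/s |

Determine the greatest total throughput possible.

14

Treat it as a binary knapsack problem.
node-F: power draw 7 ≤ 10, throughput 14.
node-E: power draw 5 ≤ 10, throughput 3.
Best is node-F with total throughput 14.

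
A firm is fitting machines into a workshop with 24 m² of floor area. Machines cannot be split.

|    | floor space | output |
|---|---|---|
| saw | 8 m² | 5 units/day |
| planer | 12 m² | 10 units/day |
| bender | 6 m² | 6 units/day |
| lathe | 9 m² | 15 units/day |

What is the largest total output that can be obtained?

26

This is a 0-1 knapsack instance.
Allowing fractional choices, the relaxed optimum would be about 28.5, but machines are indivisible.
planer + lathe: floor space 12 + 9 = 21 ≤ 24, output 10 + 15 = 25.
bender + lathe: floor space 6 + 9 = 15 ≤ 24, output 6 + 15 = 21.
saw + bender + lathe: floor space 8 + 6 + 9 = 23 ≤ 24, output 5 + 6 + 15 = 26.
Best is saw, bender, and lathe with total output 26.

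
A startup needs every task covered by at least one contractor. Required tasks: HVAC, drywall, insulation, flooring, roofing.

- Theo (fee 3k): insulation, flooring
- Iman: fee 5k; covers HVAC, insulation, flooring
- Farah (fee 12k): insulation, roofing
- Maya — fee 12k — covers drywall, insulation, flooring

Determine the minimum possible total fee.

The greedy cost-per-new-task heuristic would pick Theo, Iman, Farah, and Maya for 32, but a cheaper cover exists.
Choose Iman, Farah, and Maya: together they cover HVAC, drywall, insulation, flooring, roofing — every task.
Total fee: 5 + 12 + 12 = 29.
No cover costs less than 29.

29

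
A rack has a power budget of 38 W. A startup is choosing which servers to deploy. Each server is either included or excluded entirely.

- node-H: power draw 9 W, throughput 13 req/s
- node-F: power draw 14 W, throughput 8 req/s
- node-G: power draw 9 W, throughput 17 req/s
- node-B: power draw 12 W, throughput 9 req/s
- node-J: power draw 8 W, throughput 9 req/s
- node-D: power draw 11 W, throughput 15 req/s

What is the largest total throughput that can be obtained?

54

Take node-H, node-G, node-J, and node-D: power draw 9 + 9 + 8 + 11 = 37 ≤ 38, throughput 13 + 17 + 9 + 15 = 54.
No other feasible combination does better.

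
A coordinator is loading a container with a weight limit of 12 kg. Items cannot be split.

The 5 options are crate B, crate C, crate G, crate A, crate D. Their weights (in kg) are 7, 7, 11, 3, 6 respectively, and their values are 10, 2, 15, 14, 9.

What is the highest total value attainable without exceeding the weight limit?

This is a 0-1 knapsack instance.
Take crate B and crate A: weight 7 + 3 = 10 ≤ 12, value 10 + 14 = 24.
No other feasible combination does better.

24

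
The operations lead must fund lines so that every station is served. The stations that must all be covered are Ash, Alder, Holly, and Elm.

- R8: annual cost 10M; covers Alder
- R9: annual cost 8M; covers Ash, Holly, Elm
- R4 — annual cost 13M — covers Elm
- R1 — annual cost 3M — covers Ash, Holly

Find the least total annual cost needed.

18

Choose R8 and R9: together they cover Ash, Alder, Holly, Elm — every station.
Total annual cost: 10 + 8 = 18.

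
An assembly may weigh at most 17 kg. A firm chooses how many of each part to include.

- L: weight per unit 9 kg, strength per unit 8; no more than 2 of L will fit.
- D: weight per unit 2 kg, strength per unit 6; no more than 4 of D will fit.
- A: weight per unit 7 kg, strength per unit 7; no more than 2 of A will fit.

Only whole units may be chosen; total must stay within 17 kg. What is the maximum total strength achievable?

32

This is a bounded integer knapsack.
1×L and 4×D: weight 17 ≤ 17, strength 1·8 + 4·6 = 32.
4×D and 1×A: weight 15 ≤ 17, strength 4·6 + 1·7 = 31.
Best is 32.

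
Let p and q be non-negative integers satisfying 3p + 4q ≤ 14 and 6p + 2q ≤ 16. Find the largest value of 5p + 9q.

(p,q)=(2,2): 3·2+4·2=14≤14, 6·2+2·2=16≤16, objective 28.
(p,q)=(0,3): 3·0+4·3=12≤14, 6·0+2·3=6≤16, objective 27.
(p,q)=(1,2): 3·1+4·2=11≤14, 6·1+2·2=10≤16, objective 23.
No feasible integer point exceeds 28.

28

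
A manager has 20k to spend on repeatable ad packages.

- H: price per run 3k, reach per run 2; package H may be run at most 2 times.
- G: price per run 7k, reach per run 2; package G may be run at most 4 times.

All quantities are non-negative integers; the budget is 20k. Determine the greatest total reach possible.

8

H has the best ratio (2/3); taking only H gives at most 2×2 = 4 (stopped by the supply cap of 2).
Mixing does better — 2×H and 2×G: price 20 ≤ 20, reach 2·2 + 2·2 = 8.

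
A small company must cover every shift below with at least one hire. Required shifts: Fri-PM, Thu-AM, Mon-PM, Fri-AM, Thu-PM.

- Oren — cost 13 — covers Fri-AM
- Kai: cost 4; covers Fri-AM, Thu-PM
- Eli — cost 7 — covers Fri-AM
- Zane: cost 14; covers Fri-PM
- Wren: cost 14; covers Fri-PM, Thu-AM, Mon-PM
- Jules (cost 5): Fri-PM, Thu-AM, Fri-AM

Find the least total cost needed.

The greedy cost-per-new-shift heuristic would pick Jules, Kai, and Wren for 23, but a cheaper cover exists.
Choose Kai and Wren: together they cover Fri-PM, Thu-AM, Mon-PM, Fri-AM, Thu-PM — every shift.
Total cost: 4 + 14 = 18.
No cover costs less than 18.

18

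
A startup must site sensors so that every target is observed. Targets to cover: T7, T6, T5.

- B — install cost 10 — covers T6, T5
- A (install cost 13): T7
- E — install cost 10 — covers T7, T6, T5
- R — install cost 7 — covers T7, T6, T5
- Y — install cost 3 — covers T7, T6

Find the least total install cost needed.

7

The greedy cost-per-new-target heuristic would pick Y and R for 10, but a cheaper cover exists.
R alone covers T7, T6, T5 — every target.
Total install cost: 7.
No cover costs less than 7.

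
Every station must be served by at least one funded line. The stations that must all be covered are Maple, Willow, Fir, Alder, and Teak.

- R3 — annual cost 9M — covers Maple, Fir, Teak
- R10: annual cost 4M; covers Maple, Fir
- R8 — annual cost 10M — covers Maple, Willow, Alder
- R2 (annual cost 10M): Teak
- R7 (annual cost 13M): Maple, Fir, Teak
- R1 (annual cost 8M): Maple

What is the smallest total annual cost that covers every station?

This is an integer covering problem.
Choose R3 and R8: together they cover Maple, Willow, Fir, Alder, Teak — every station.
Total annual cost: 9 + 10 = 19.

19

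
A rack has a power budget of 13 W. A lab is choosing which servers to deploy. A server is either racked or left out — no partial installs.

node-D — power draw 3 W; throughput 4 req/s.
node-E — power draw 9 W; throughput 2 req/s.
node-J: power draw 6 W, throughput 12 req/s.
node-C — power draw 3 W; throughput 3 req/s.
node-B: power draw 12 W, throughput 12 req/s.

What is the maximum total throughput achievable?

19

Take node-D, node-J, and node-C: power draw 3 + 6 + 3 = 12 ≤ 13, throughput 4 + 12 + 3 = 19.
No other feasible combination does better.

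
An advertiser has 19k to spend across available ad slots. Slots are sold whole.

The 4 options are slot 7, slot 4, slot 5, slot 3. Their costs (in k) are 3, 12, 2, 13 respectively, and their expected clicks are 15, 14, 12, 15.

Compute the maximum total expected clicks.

Allowing fractional choices, the relaxed optimum would be about 43.3, but ad slots are indivisible.
slot 7 + slot 4 + slot 5: cost 3 + 12 + 2 = 17 ≤ 19, expected clicks 15 + 14 + 12 = 41.
slot 7 + slot 5 + slot 3: cost 3 + 2 + 13 = 18 ≤ 19, expected clicks 15 + 12 + 15 = 42.
slot 7 + slot 3: cost 3 + 13 = 16 ≤ 19, expected clicks 15 + 15 = 30.
Best is slot 7, slot 5, and slot 3 with total expected clicks 42.

42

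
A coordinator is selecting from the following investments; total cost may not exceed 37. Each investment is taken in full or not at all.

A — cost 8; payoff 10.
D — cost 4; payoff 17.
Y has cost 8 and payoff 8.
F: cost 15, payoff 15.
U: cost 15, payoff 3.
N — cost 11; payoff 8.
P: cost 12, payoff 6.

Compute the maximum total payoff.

A + D + F: cost 8 + 4 + 15 = 27 ≤ 37, payoff 10 + 17 + 15 = 42.
A + D + Y + F: cost 8 + 4 + 8 + 15 = 35 ≤ 37, payoff 10 + 17 + 8 + 15 = 50.
A + D + Y + N: cost 8 + 4 + 8 + 11 = 31 ≤ 37, payoff 10 + 17 + 8 + 8 = 43.
Best is A, D, Y, and F with total payoff 50.

50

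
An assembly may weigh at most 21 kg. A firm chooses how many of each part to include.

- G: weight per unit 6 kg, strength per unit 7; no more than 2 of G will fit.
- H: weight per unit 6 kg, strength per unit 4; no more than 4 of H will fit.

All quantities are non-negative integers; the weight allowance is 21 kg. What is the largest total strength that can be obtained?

18

This is a bounded integer knapsack.
1×G and 2×H: weight 18 ≤ 21, strength 1·7 + 2·4 = 15.
2×G and 1×H: weight 18 ≤ 21, strength 2·7 + 1·4 = 18.
Best is 18.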